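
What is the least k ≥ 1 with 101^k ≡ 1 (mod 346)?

172

The order of 101 must divide φ(346) = φ(2)·φ(173) = 1·172 = 172 = 2^2 · 43.
Divisors of 172: 1, 2, 4, 43, 86, 172.
Test each divisor d:
101^1 ≡ 101
101^2 ≡ 167
101^4 ≡ 209
101^43 ≡ 93
101^86 ≡ 345
101^172 ≡ 1
Therefore the multiplicative order of 101 modulo 346 is 172.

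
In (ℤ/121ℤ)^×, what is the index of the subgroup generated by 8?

1

By Lagrange's theorem, ord_121(8) divides φ(121) = φ(11^2) = 11·(11−1) = 110 = 2 · 5 · 11.
Divisors of 110: 1, 2, 5, 10, 11, 22, 55, 110.
Test each divisor d:
8^1 ≡ 8 (mod 121)
8^2 ≡ 64 (mod 121)
8^5 ≡ 98 (mod 121)
8^10 ≡ 45 (mod 121)
8^11 ≡ 118 (mod 121)
8^22 ≡ 9 (mod 121)
8^55 ≡ 120 (mod 121)
8^110 ≡ 1 (mod 121) ✓
Thus |⟨8⟩| = ord(8) = 110.
The index is φ(121) / ord(8) = 110 / 110 = 1.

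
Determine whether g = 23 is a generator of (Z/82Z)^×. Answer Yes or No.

φ(82) = φ(2)·φ(41) = 1·40 = 40 = 2^3 · 5.
23 is a primitive root mod 82 iff 23^(φ(82)/q) ≢ 1 for every prime q | φ(82), i.e. q ∈ {2, 5}.
23^20 ≡ 1 (mod 82)  [q = 2: ≡ 1 ✗]
23^8 ≡ 51 (mod 82)  [q = 5: ≢ 1 ✓]
23^20 ≡ 1 shows ord(23) | 20, strictly less than φ(82); not a primitive root.

No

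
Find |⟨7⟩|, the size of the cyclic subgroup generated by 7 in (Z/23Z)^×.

Since 7 ∈ (Z/23Z)^×, its order divides φ(23) = 23 − 1 = 22 = 2 · 11.
Divisors of 22: 1, 2, 11, 22.
Evaluate successive powers at the divisors of 22:
7^1 ≡ 7
7^2 ≡ 3
7^11 ≡ 22
7^22 ≡ 1
The smallest such exponent is 22, so the order of 7 is 22.

22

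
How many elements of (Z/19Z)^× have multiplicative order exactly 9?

φ(19) = 19 − 1 = 18 = 2 · 3^2.
In a cyclic group of order 18, there are φ(d) elements of order d for each divisor d of 18, and zero for non-divisors.
9 = 3^2 divides 18, and φ(9) = 6.

6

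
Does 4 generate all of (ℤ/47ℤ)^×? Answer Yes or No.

φ(47) = 47 − 1 = 46 = 2 · 23.
It suffices to check that the order of 4 is not a proper divisor of 46: compute 4^(46/q) for q ∈ {2, 23}.
4^23 ≡ 1 (mod 47)  [q = 2: ≡ 1 ✗]
4^2 ≡ 16 (mod 47)  [q = 23: ≢ 1 ✓]
The check at q = 2 fails, so 4 generates a proper subgroup.

No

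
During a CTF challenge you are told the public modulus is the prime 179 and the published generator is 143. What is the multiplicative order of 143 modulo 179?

Since 143 ∈ (Z/179Z)^×, its order divides φ(179) = 179 − 1 = 178 = 2 · 89.
Divisors of 178: 1, 2, 89, 178.
Compute 143^d (mod 179) for the divisors d until we hit 1:
143^1 ≡ 143 (mod 179)
143^2 ≡ 43 (mod 179)
143^89 ≡ 178 (mod 179)
143^178 ≡ 1 (mod 179) ✓
Hence ord(143) = 178.

178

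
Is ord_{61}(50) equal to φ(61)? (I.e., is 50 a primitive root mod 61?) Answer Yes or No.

No

φ(61) = 61 − 1 = 60 = 2^2 · 3 · 5.
Test 50^(60/q) mod 61 for each prime factor q of 60:
50^30 ≡ 60 (mod 61)  [q = 2: ≢ 1 ✓]
50^20 ≡ 1 (mod 61)  [q = 3: ≡ 1 ✗]
50^12 ≡ 1 (mod 61)  [q = 5: ≡ 1 ✗]
50^20 ≡ 1 shows ord(50) | 20, strictly less than φ(61); not a primitive root.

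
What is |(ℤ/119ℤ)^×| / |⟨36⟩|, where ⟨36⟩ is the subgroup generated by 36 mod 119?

12

The order of 36 must divide φ(119) = φ(7·17) = (7−1)·(17−1) = 6·16 = 96 = 2^5 · 3.
Divisors of 96: 1, 2, 3, 4, 6, 8, 12, 16, 24, 32, 48, 96.
Evaluate successive powers at the divisors of 96:
36^1 ≡ 36 (mod 119)
36^2 ≡ 106 (mod 119)
36^3 ≡ 8 (mod 119)
36^4 ≡ 50 (mod 119)
36^6 ≡ 64 (mod 119)
36^8 ≡ 1 (mod 119) ✓
Thus |⟨36⟩| = ord(36) = 8.
The index is φ(119) / ord(36) = 96 / 8 = 12.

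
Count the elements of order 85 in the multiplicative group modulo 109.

0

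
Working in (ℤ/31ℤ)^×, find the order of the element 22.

By Lagrange's theorem, ord_31(22) divides φ(31) = 31 − 1 = 30 = 2 · 3 · 5.
Divisors of 30: 1, 2, 3, 5, 6, 10, 15, 30.
Compute 22^d (mod 31) for the divisors d until we hit 1:
22^1 ≡ 22 (mod 31)
22^2 ≡ 19 (mod 31)
22^3 ≡ 15 (mod 31)
22^5 ≡ 6 (mod 31)
22^6 ≡ 8 (mod 31)
22^10 ≡ 5 (mod 31)
22^15 ≡ 30 (mod 31)
22^30 ≡ 1 (mod 31) ✓
The smallest such exponent is 30, so the order of 22 is 30.

30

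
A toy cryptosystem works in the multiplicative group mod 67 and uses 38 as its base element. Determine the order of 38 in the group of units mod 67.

6

ord(38) | φ(67) = 67 − 1 = 66 = 2 · 3 · 11.
Divisors of 66: 1, 2, 3, 6, 11, 22, 33, 66.
Evaluate successive powers at the divisors of 66:
38^1 ≡ 38 (mod 67)
38^2 ≡ 37 (mod 67)
38^3 ≡ 66 (mod 67)
38^6 ≡ 1 (mod 67) ✓
So ord_67(38) = 6.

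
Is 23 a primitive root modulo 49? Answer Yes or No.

No

φ(49) = φ(7^2) = 7·(7−1) = 42 = 2 · 3 · 7.
23 is a primitive root mod 49 iff 23^(φ(49)/q) ≢ 1 for every prime q | φ(49), i.e. q ∈ {2, 3, 7}.
23^21 ≡ 1 (mod 49)  [q = 2: ≡ 1 ✗]
23^14 ≡ 18 (mod 49)  [q = 3: ≢ 1 ✓]
23^6 ≡ 29 (mod 49)  [q = 7: ≢ 1 ✓]
The check at q = 2 fails, so 23 generates a proper subgroup.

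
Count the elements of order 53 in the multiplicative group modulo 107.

52

φ(107) = 107 − 1 = 106 = 2 · 53.
Since (Z/107Z)^× is cyclic of order 106, the number of elements of order d is φ(d) when d | 106 and 0 otherwise.
53 | 106, and φ(53) = 53 − 1 = 52.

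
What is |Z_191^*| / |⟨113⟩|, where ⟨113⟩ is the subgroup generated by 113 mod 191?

1

ord(113) | φ(191) = 191 − 1 = 190 = 2 · 5 · 19.
Divisors of 190: 1, 2, 5, 10, 19, 38, 95, 190.
Compute 113^d (mod 191) for the divisors d until we hit 1:
113^1 ≡ 113 (mod 191)
113^2 ≡ 163 (mod 191)
113^5 ≡ 159 (mod 191)
113^10 ≡ 69 (mod 191)
113^19 ≡ 152 (mod 191)
113^38 ≡ 184 (mod 191)
113^95 ≡ 190 (mod 191)
113^190 ≡ 1 (mod 191) ✓
The order of 113 is 190, so the subgroup it generates has 190 elements.
Index = |(Z/191Z)^×| / |⟨113⟩| = 190 / 190 = 1.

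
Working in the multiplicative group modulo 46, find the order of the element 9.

ord(9) | φ(46) = φ(2)·φ(23) = 1·22 = 22 = 2 · 11.
Divisors of 22: 1, 2, 11, 22.
Compute 9^d (mod 46) for the divisors d until we hit 1:
9^1 ≡ 9 (mod 46)
9^2 ≡ 35 (mod 46)
9^11 ≡ 1 (mod 46) ✓
So ord_46(9) = 11.

11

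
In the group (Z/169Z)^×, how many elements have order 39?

φ(169) = φ(13^2) = 13·(13−1) = 156 = 2^2 · 3 · 13.
In a cyclic group of order 156, there are φ(d) elements of order d for each divisor d of 156, and zero for non-divisors.
39 = 3 · 13 divides 156, and φ(39) = 24.

24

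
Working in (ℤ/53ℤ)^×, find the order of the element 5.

ord(5) | φ(53) = 53 − 1 = 52 = 2^2 · 13.
Divisors of 52: 1, 2, 4, 13, 26, 52.
Test each divisor d:
5^1 ≡ 5
5^2 ≡ 25
5^4 ≡ 42
5^13 ≡ 23
5^26 ≡ 52
5^52 ≡ 1
Therefore the multiplicative order of 5 modulo 53 is 52.

52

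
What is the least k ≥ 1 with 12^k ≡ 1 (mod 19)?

By Lagrange's theorem, ord_19(12) divides φ(19) = 19 − 1 = 18 = 2 · 3^2.
Divisors of 18: 1, 2, 3, 6, 9, 18.
Compute 12^d (mod 19) for the divisors d until we hit 1:
12^1 ≡ 12 (mod 19)
12^2 ≡ 11 (mod 19)
12^3 ≡ 18 (mod 19)
12^6 ≡ 1 (mod 19) ✓
Hence ord(12) = 6.

6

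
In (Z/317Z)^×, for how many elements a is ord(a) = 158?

φ(317) = 317 − 1 = 316 = 2^2 · 79.
(Z/317Z)^× is cyclic (|G| = 316); a cyclic group of order m has exactly φ(d) elements of each order d | m, and none otherwise.
158 = 2 · 79 divides 316, and φ(158) = 78.

78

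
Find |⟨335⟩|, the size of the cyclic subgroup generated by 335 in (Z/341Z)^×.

ord(335) | φ(341) = φ(11·31) = (11−1)·(31−1) = 10·30 = 300 = 2^2 · 3 · 5^2.
Divisors of 300: 1, 2, 3, 4, 5, 6, 10, 12, 15, 20, 25, 30, 50, 60, 75, 100, 150, 300.
Test each divisor d:
335^1 ≡ 335 (mod 341)
335^2 ≡ 36 (mod 341)
335^3 ≡ 125 (mod 341)
335^4 ≡ 273 (mod 341)
335^5 ≡ 67 (mod 341)
335^6 ≡ 280 (mod 341)
335^10 ≡ 56 (mod 341)
335^12 ≡ 311 (mod 341)
335^15 ≡ 1 (mod 341) ✓
The smallest such exponent is 15, so the order of 335 is 15.

15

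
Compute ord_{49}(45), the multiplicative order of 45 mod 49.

By Lagrange's theorem, ord_49(45) divides φ(49) = φ(7^2) = 7·(7−1) = 42 = 2 · 3 · 7.
Divisors of 42: 1, 2, 3, 6, 7, 14, 21, 42.
Test each divisor d:
45^1 ≡ 45
45^2 ≡ 16
45^3 ≡ 34
45^6 ≡ 29
45^7 ≡ 31
45^14 ≡ 30
45^21 ≡ 48
45^42 ≡ 1
Hence ord(45) = 42.

42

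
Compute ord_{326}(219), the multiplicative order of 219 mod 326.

By Lagrange's theorem, ord_326(219) divides φ(326) = φ(2)·φ(163) = 1·162 = 162 = 2 · 3^4.
Divisors of 162: 1, 2, 3, 6, 9, 18, 27, 54, 81, 162.
Evaluate successive powers at the divisors of 162:
219^1 ≡ 219
219^2 ≡ 39
219^3 ≡ 65
219^6 ≡ 313
219^9 ≡ 133
219^18 ≡ 85
219^27 ≡ 221
219^54 ≡ 267
219^81 ≡ 1
So ord_326(219) = 81.

81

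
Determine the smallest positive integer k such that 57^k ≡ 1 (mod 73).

18

The order of 57 must divide φ(73) = 73 − 1 = 72 = 2^3 · 3^2.
Divisors of 72: 1, 2, 3, 4, 6, 8, 9, 12, 18, 24, 36, 72.
Compute 57^d (mod 73) for the divisors d until we hit 1:
57^1 ≡ 57
57^2 ≡ 37
57^3 ≡ 65
57^4 ≡ 55
57^6 ≡ 64
57^8 ≡ 32
57^9 ≡ 72
57^12 ≡ 8
57^18 ≡ 1
The smallest such exponent is 18, so the order of 57 is 18.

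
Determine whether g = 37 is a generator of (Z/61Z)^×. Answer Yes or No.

No

φ(61) = 61 − 1 = 60 = 2^2 · 3 · 5.
Test 37^(60/q) mod 61 for each prime factor q of 60:
37^30 ≡ 60 (mod 61)  [q = 2: ≢ 1 ✓]
37^20 ≡ 1 (mod 61)  [q = 3: ≡ 1 ✗]
37^12 ≡ 34 (mod 61)  [q = 5: ≢ 1 ✓]
Since 37^20 ≡ 1, the order of 37 divides 20 < 60, so 37 is not a primitive root.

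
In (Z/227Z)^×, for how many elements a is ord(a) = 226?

112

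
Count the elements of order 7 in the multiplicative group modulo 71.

6

φ(71) = 71 − 1 = 70 = 2 · 5 · 7.
Since (Z/71Z)^× is cyclic of order 70, the number of elements of order d is φ(d) when d | 70 and 0 otherwise.
7 | 70, and φ(7) = 7 − 1 = 6.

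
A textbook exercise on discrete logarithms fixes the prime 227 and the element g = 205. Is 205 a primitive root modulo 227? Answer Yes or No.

φ(227) = 227 − 1 = 226 = 2 · 113.
Test 205^(226/q) mod 227 for each prime factor q of 226:
205^113 ≡ 1 (mod 227)  [q = 2: ≡ 1 ✗]
205^2 ≡ 30 (mod 227)  [q = 113: ≢ 1 ✓]
205^113 ≡ 1 shows ord(205) | 113, strictly less than φ(227); not a primitive root.

No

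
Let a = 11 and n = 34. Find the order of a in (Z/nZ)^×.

ord(11) | φ(34) = φ(2)·φ(17) = 1·16 = 16 = 2^4.
Divisors of 16: 1, 2, 4, 8, 16.
Test each divisor d:
11^1 ≡ 11 (mod 34)
11^2 ≡ 19 (mod 34)
11^4 ≡ 21 (mod 34)
11^8 ≡ 33 (mod 34)
11^16 ≡ 1 (mod 34) ✓
The smallest such exponent is 16, so the order of 11 is 16.

16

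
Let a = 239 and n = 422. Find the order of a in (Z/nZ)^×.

70

Since 239 ∈ (Z/422Z)^×, its order divides φ(422) = φ(2)·φ(211) = 1·210 = 210 = 2 · 3 · 5 · 7.
Divisors of 210: 1, 2, 3, 5, 6, 7, 10, 14, 15, 21, 30, 35, 42, 70, 105, 210.
Check 239^d mod 422 for each divisor in increasing order:
239^1 ≡ 239
239^2 ≡ 151
239^3 ≡ 219
239^5 ≡ 153
239^6 ≡ 275
239^7 ≡ 315
239^10 ≡ 199
239^14 ≡ 55
239^15 ≡ 63
239^21 ≡ 23
239^30 ≡ 171
239^35 ≡ 421
239^42 ≡ 107
239^70 ≡ 1
Hence ord(239) = 70.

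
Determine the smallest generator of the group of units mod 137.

φ(137) = 137 − 1 = 136 = 2^3 · 17.
Test candidates g = 2, 3, … against the prime factors q ∈ {2, 17} of φ(137): g is a generator iff g^(136/q) ≢ 1 for every such q.
g = 2: 2^68 ≡ 1 — hits 1, so not a primitive root.
g = 3: 3^68 ≡ 136; 3^8 ≡ 122 — none is 1, so 3 is a primitive root.
Hence the least primitive root of 137 is 3.

3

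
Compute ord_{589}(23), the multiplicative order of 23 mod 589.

ord(23) | φ(589) = φ(19·31) = (19−1)·(31−1) = 18·30 = 540 = 2^2 · 3^3 · 5.
Divisors of 540: 1, 2, 3, 4, 5, 6, 9, 10, 12, 15, 18, 20, 27, 30, 36, 45, 54, 60, 90, 108, 135, 180, 270, 540.
Evaluate successive powers at the divisors of 540:
23^1 ≡ 23
23^2 ≡ 529
23^3 ≡ 387
23^4 ≡ 66
23^5 ≡ 340
23^6 ≡ 163
23^9 ≡ 58
23^10 ≡ 156
23^12 ≡ 64
23^15 ≡ 30
23^18 ≡ 419
23^20 ≡ 187
23^27 ≡ 153
23^30 ≡ 311
23^36 ≡ 39
23^45 ≡ 495
23^54 ≡ 438
23^60 ≡ 125
23^90 ≡ 1
Hence ord(23) = 90.

90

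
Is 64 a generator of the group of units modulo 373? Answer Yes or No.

φ(373) = 373 − 1 = 372 = 2^2 · 3 · 31.
An element g generates (Z/373Z)^× iff g^(372/q) ≢ 1 (mod 373) for each prime q ∈ {2, 3, 31}.
64^186 ≡ 1 (mod 373)  [q = 2: ≡ 1 ✗]
64^124 ≡ 1 (mod 373)  [q = 3: ≡ 1 ✗]
64^12 ≡ 154 (mod 373)  [q = 31: ≢ 1 ✓]
The check at q = 2 fails, so 64 generates a proper subgroup.

No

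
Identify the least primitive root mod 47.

φ(47) = 47 − 1 = 46 = 2 · 23.
Test candidates g = 2, 3, … against the prime factors q ∈ {2, 23} of φ(47): g is a generator iff g^(46/q) ≢ 1 for every such q.
g = 2: 2^23 ≡ 1 — hits 1, so not a primitive root.
g = 3: 3^23 ≡ 1 — hits 1, so not a primitive root.
g = 4: 4^23 ≡ 1 — hits 1, so not a primitive root.
g = 5: 5^23 ≡ 46; 5^2 ≡ 25 — none is 1, so 5 is a primitive root.
So 5 is the smallest generator of (Z/47Z)^×.

5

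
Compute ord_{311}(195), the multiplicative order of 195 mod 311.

31

By Lagrange's theorem, ord_311(195) divides φ(311) = 311 − 1 = 310 = 2 · 5 · 31.
Divisors of 310: 1, 2, 5, 10, 31, 62, 155, 310.
Evaluate successive powers at the divisors of 310:
195^1 ≡ 195 (mod 311)
195^2 ≡ 83 (mod 311)
195^5 ≡ 146 (mod 311)
195^10 ≡ 168 (mod 311)
195^31 ≡ 1 (mod 311) ✓
Therefore the multiplicative order of 195 modulo 311 is 31.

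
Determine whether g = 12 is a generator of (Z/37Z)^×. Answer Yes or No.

No

φ(37) = 37 − 1 = 36 = 2^2 · 3^2.
An element g generates (Z/37Z)^× iff g^(36/q) ≢ 1 (mod 37) for each prime q ∈ {2, 3}.
12^18 ≡ 1 (mod 37)  [q = 2: ≡ 1 ✗]
12^12 ≡ 26 (mod 37)  [q = 3: ≢ 1 ✓]
Since 12^18 ≡ 1, the order of 12 divides 18 < 36, so 12 is not a primitive root.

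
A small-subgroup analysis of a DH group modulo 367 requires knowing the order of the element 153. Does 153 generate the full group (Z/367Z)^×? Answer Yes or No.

φ(367) = 367 − 1 = 366 = 2 · 3 · 61.
It suffices to check that the order of 153 is not a proper divisor of 366: compute 153^(366/q) for q ∈ {2, 3, 61}.
153^183 ≡ 366 (mod 367)  [q = 2: ≢ 1 ✓]
153^122 ≡ 283 (mod 367)  [q = 3: ≢ 1 ✓]
153^6 ≡ 209 (mod 367)  [q = 61: ≢ 1 ✓]
All checks pass, so 153 has order 366 and is a primitive root modulo 367.

Yes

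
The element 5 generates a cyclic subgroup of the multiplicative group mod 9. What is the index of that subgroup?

The order of 5 must divide φ(9) = φ(3^2) = 3·(3−1) = 6 = 2 · 3.
Divisors of 6: 1, 2, 3, 6.
Check 5^d mod 9 for each divisor in increasing order:
5^1 ≡ 5 (mod 9)
5^2 ≡ 7 (mod 9)
5^3 ≡ 8 (mod 9)
5^6 ≡ 1 (mod 9) ✓
Thus |⟨5⟩| = ord(5) = 6.
[(Z/9Z)^× : ⟨5⟩] = 6/6 = 1.

1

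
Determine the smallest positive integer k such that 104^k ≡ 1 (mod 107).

106

Since 104 ∈ (Z/107Z)^×, its order divides φ(107) = 107 − 1 = 106 = 2 · 53.
Divisors of 106: 1, 2, 53, 106.
Compute 104^d (mod 107) for the divisors d until we hit 1:
104^1 ≡ 104 (mod 107)
104^2 ≡ 9 (mod 107)
104^53 ≡ 106 (mod 107)
104^106 ≡ 1 (mod 107) ✓
Hence ord(104) = 106.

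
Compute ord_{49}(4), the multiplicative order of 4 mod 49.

21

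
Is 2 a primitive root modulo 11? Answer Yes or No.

Yes

φ(11) = 11 − 1 = 10 = 2 · 5.
Test 2^(10/q) mod 11 for each prime factor q of 10:
2^5 ≡ 10 (mod 11)  [q = 2: ≢ 1 ✓]
2^2 ≡ 4 (mod 11)  [q = 5: ≢ 1 ✓]
All checks pass, so 2 has order 10 and is a primitive root modulo 11.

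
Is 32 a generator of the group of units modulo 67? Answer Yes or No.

φ(67) = 67 − 1 = 66 = 2 · 3 · 11.
It suffices to check that the order of 32 is not a proper divisor of 66: compute 32^(66/q) for q ∈ {2, 3, 11}.
32^33 ≡ 66 (mod 67)  [q = 2: ≢ 1 ✓]
32^22 ≡ 29 (mod 67)  [q = 3: ≢ 1 ✓]
32^6 ≡ 25 (mod 67)  [q = 11: ≢ 1 ✓]
All checks pass, so 32 has order 66 and is a primitive root modulo 67.

Yes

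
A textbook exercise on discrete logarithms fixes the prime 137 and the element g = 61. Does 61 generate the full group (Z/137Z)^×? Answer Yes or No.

No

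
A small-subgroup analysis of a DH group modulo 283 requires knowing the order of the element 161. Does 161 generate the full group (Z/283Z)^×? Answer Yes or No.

No

φ(283) = 283 − 1 = 282 = 2 · 3 · 47.
161 is a primitive root mod 283 iff 161^(φ(283)/q) ≢ 1 for every prime q | φ(283), i.e. q ∈ {2, 3, 47}.
161^141 ≡ 1 (mod 283)  [q = 2: ≡ 1 ✗]
161^94 ≡ 1 (mod 283)  [q = 3: ≡ 1 ✗]
161^6 ≡ 250 (mod 283)  [q = 47: ≢ 1 ✓]
161^141 ≡ 1 shows ord(161) | 141, strictly less than φ(283); not a primitive root.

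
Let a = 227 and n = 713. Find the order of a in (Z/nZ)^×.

330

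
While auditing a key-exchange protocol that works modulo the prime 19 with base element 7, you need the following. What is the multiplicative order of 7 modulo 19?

ord(7) | φ(19) = 19 − 1 = 18 = 2 · 3^2.
Divisors of 18: 1, 2, 3, 6, 9, 18.
Test each divisor d:
7^1 ≡ 7 (mod 19)
7^2 ≡ 11 (mod 19)
7^3 ≡ 1 (mod 19) ✓
Hence ord(7) = 3.

3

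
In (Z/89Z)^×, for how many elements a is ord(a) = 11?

φ(89) = 89 − 1 = 88 = 2^3 · 11.
(Z/89Z)^× is cyclic (|G| = 88); a cyclic group of order m has exactly φ(d) elements of each order d | m, and none otherwise.
11 | 88, and φ(11) = 11 − 1 = 10.

10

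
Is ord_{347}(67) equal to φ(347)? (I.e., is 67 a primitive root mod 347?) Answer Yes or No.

No

φ(347) = 347 − 1 = 346 = 2 · 173.
67 is a primitive root mod 347 iff 67^(φ(347)/q) ≢ 1 for every prime q | φ(347), i.e. q ∈ {2, 173}.
67^173 ≡ 1 (mod 347)  [q = 2: ≡ 1 ✗]
67^2 ≡ 325 (mod 347)  [q = 173: ≢ 1 ✓]
The check at q = 2 fails, so 67 generates a proper subgroup.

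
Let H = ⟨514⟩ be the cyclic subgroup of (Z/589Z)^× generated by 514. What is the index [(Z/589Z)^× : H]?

36

Since 514 ∈ (Z/589Z)^×, its order divides φ(589) = φ(19·31) = (19−1)·(31−1) = 18·30 = 540 = 2^2 · 3^3 · 5.
Divisors of 540: 1, 2, 3, 4, 5, 6, 9, 10, 12, 15, 18, 20, 27, 30, 36, 45, 54, 60, 90, 108, 135, 180, 270, 540.
Evaluate successive powers at the divisors of 540:
514^1 ≡ 514 (mod 589)
514^2 ≡ 324 (mod 589)
514^3 ≡ 438 (mod 589)
514^4 ≡ 134 (mod 589)
514^5 ≡ 552 (mod 589)
514^6 ≡ 419 (mod 589)
514^9 ≡ 343 (mod 589)
514^10 ≡ 191 (mod 589)
514^12 ≡ 39 (mod 589)
514^15 ≡ 1 (mod 589) ✓
The order of 514 is 15, so the subgroup it generates has 15 elements.
Index = |(Z/589Z)^×| / |⟨514⟩| = 540 / 15 = 36.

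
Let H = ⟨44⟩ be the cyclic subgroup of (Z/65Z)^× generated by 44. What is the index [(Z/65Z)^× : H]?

12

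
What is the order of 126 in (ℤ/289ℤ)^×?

272

Since 126 ∈ (Z/289Z)^×, its order divides φ(289) = φ(17^2) = 17·(17−1) = 272 = 2^4 · 17.
Divisors of 272: 1, 2, 4, 8, 16, 17, 34, 68, 136, 272.
Compute 126^d (mod 289) for the divisors d until we hit 1:
126^1 ≡ 126 (mod 289)
126^2 ≡ 270 (mod 289)
126^4 ≡ 72 (mod 289)
126^8 ≡ 271 (mod 289)
126^16 ≡ 35 (mod 289)
126^17 ≡ 75 (mod 289)
126^34 ≡ 134 (mod 289)
126^68 ≡ 38 (mod 289)
126^136 ≡ 288 (mod 289)
126^272 ≡ 1 (mod 289) ✓
Therefore the multiplicative order of 126 modulo 289 is 272.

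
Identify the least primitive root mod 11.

φ(11) = 11 − 1 = 10 = 2 · 5.
Test candidates g = 2, 3, … against the prime factors q ∈ {2, 5} of φ(11): g is a generator iff g^(10/q) ≢ 1 for every such q.
g = 2: 2^5 ≡ 10; 2^2 ≡ 4 — none is 1, so 2 is a primitive root.
The smallest primitive root modulo 11 is 2.

2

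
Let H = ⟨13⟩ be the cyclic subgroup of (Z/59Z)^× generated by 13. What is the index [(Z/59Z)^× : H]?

1

Since 13 ∈ (Z/59Z)^×, its order divides φ(59) = 59 − 1 = 58 = 2 · 29.
Divisors of 58: 1, 2, 29, 58.
Evaluate successive powers at the divisors of 58:
13^1 ≡ 13 (mod 59)
13^2 ≡ 51 (mod 59)
13^29 ≡ 58 (mod 59)
13^58 ≡ 1 (mod 59) ✓
So ord_59(13) = 58, hence |⟨13⟩| = 58.
Index = |(Z/59Z)^×| / |⟨13⟩| = 58 / 58 = 1.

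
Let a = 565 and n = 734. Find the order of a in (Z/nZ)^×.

366

ord(565) | φ(734) = φ(2)·φ(367) = 1·366 = 366 = 2 · 3 · 61.
Divisors of 366: 1, 2, 3, 6, 61, 122, 183, 366.
Compute 565^d (mod 734) for the divisors d until we hit 1:
565^1 ≡ 565 (mod 734)
565^2 ≡ 669 (mod 734)
565^3 ≡ 709 (mod 734)
565^6 ≡ 625 (mod 734)
565^61 ≡ 451 (mod 734)
565^122 ≡ 83 (mod 734)
565^183 ≡ 733 (mod 734)
565^366 ≡ 1 (mod 734) ✓
So ord_734(565) = 366.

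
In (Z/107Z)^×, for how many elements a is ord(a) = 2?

1

φ(107) = 107 − 1 = 106 = 2 · 53.
Since (Z/107Z)^× is cyclic of order 106, the number of elements of order d is φ(d) when d | 106 and 0 otherwise.
2 | 106, and φ(2) = 2 − 1 = 1.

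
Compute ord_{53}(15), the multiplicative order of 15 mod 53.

Since 15 ∈ (Z/53Z)^×, its order divides φ(53) = 53 − 1 = 52 = 2^2 · 13.
Divisors of 52: 1, 2, 4, 13, 26, 52.
Evaluate successive powers at the divisors of 52:
15^1 ≡ 15
15^2 ≡ 13
15^4 ≡ 10
15^13 ≡ 1
Hence ord(15) = 13.

13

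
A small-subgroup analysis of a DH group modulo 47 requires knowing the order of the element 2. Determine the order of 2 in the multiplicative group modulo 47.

23

The order of 2 must divide φ(47) = 47 − 1 = 46 = 2 · 23.
Divisors of 46: 1, 2, 23, 46.
Compute 2^d (mod 47) for the divisors d until we hit 1:
2^1 ≡ 2
2^2 ≡ 4
2^23 ≡ 1
Therefore the multiplicative order of 2 modulo 47 is 23.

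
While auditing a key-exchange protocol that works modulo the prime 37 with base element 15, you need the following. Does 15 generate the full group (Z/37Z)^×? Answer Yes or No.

Yes

φ(37) = 37 − 1 = 36 = 2^2 · 3^2.
It suffices to check that the order of 15 is not a proper divisor of 36: compute 15^(36/q) for q ∈ {2, 3}.
15^18 ≡ 36 (mod 37)  [q = 2: ≢ 1 ✓]
15^12 ≡ 26 (mod 37)  [q = 3: ≢ 1 ✓]
None equal 1, so ord_37(15) = 36: 15 is a primitive root.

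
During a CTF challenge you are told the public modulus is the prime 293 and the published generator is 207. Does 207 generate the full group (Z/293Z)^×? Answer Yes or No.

Yes

φ(293) = 293 − 1 = 292 = 2^2 · 73.
It suffices to check that the order of 207 is not a proper divisor of 292: compute 207^(292/q) for q ∈ {2, 73}.
207^146 ≡ 292 (mod 293)  [q = 2: ≢ 1 ✓]
207^4 ≡ 60 (mod 293)  [q = 73: ≢ 1 ✓]
None equal 1, so ord_293(207) = 292: 207 is a primitive root.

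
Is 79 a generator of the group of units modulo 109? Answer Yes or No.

Yes

φ(109) = 109 − 1 = 108 = 2^2 · 3^3.
It suffices to check that the order of 79 is not a proper divisor of 108: compute 79^(108/q) for q ∈ {2, 3}.
79^54 ≡ 108 (mod 109)  [q = 2: ≢ 1 ✓]
79^36 ≡ 45 (mod 109)  [q = 3: ≢ 1 ✓]
None equal 1, so ord_109(79) = 108: 79 is a primitive root.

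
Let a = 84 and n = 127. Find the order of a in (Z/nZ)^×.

63

By Lagrange's theorem, ord_127(84) divides φ(127) = 127 − 1 = 126 = 2 · 3^2 · 7.
Divisors of 126: 1, 2, 3, 6, 7, 9, 14, 18, 21, 42, 63, 126.
Check 84^d mod 127 for each divisor in increasing order:
84^1 ≡ 84 (mod 127)
84^2 ≡ 71 (mod 127)
84^3 ≡ 122 (mod 127)
84^6 ≡ 25 (mod 127)
84^7 ≡ 68 (mod 127)
84^9 ≡ 2 (mod 127)
84^14 ≡ 52 (mod 127)
84^18 ≡ 4 (mod 127)
84^21 ≡ 107 (mod 127)
84^42 ≡ 19 (mod 127)
84^63 ≡ 1 (mod 127) ✓
The smallest such exponent is 63, so the order of 84 is 63.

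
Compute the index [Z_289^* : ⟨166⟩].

4

Since 166 ∈ (Z/289Z)^×, its order divides φ(289) = φ(17^2) = 17·(17−1) = 272 = 2^4 · 17.
Divisors of 272: 1, 2, 4, 8, 16, 17, 34, 68, 136, 272.
Test each divisor d:
166^1 ≡ 166
166^2 ≡ 101
166^4 ≡ 86
166^8 ≡ 171
166^16 ≡ 52
166^17 ≡ 251
166^34 ≡ 288
166^68 ≡ 1
The order of 166 is 68, so the subgroup it generates has 68 elements.
[(Z/289Z)^× : ⟨166⟩] = 272/68 = 4.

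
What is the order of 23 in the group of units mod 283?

141

ord(23) | φ(283) = 283 − 1 = 282 = 2 · 3 · 47.
Divisors of 282: 1, 2, 3, 6, 47, 94, 141, 282.
Test each divisor d:
23^1 ≡ 23 (mod 283)
23^2 ≡ 246 (mod 283)
23^3 ≡ 281 (mod 283)
23^6 ≡ 4 (mod 283)
23^47 ≡ 44 (mod 283)
23^94 ≡ 238 (mod 283)
23^141 ≡ 1 (mod 283) ✓
So ord_283(23) = 141.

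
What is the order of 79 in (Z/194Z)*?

16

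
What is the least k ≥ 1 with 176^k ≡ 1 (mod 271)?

135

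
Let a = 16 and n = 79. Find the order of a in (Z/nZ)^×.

The order of 16 must divide φ(79) = 79 − 1 = 78 = 2 · 3 · 13.
Divisors of 78: 1, 2, 3, 6, 13, 26, 39, 78.
Evaluate successive powers at the divisors of 78:
16^1 ≡ 16 (mod 79)
16^2 ≡ 19 (mod 79)
16^3 ≡ 67 (mod 79)
16^6 ≡ 65 (mod 79)
16^13 ≡ 55 (mod 79)
16^26 ≡ 23 (mod 79)
16^39 ≡ 1 (mod 79) ✓
Therefore the multiplicative order of 16 modulo 79 is 39.

39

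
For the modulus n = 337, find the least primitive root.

10

φ(337) = 337 − 1 = 336 = 2^4 · 3 · 7.
Test candidates g = 2, 3, … against the prime factors q ∈ {2, 3, 7} of φ(337): g is a generator iff g^(336/q) ≢ 1 for every such q.
g = 2: 2^168 ≡ 1 — hits 1, so not a primitive root.
g = 3: 3^168 ≡ 1 — hits 1, so not a primitive root.
g = 4: 4^168 ≡ 1 — hits 1, so not a primitive root.
g = 5: 5^168 ≡ 336; 5^112 ≡ 1 — hits 1, so not a primitive root.
g = 6: 6^168 ≡ 1 — hits 1, so not a primitive root.
g = 7: 7^168 ≡ 1 — hits 1, so not a primitive root.
g = 8: 8^168 ≡ 1 — hits 1, so not a primitive root.
g = 9: 9^168 ≡ 1 — hits 1, so not a primitive root.
g = 10: 10^168 ≡ 336; 10^112 ≡ 128; 10^48 ≡ 175 — none is 1, so 10 is a primitive root.
The smallest primitive root modulo 337 is 10.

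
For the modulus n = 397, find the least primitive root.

5

φ(397) = 397 − 1 = 396 = 2^2 · 3^2 · 11.
Test candidates g = 2, 3, … against the prime factors q ∈ {2, 3, 11} of φ(397): g is a generator iff g^(396/q) ≢ 1 for every such q.
g = 2: 2^198 ≡ 396; 2^132 ≡ 1 — hits 1, so not a primitive root.
g = 3: 3^198 ≡ 1 — hits 1, so not a primitive root.
g = 4: 4^198 ≡ 1 — hits 1, so not a primitive root.
g = 5: 5^198 ≡ 396; 5^132 ≡ 362; 5^36 ≡ 290 — none is 1, so 5 is a primitive root.
Hence the least primitive root of 397 is 5.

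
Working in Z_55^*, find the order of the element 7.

20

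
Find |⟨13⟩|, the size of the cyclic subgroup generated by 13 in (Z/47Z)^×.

46

ord(13) | φ(47) = 47 − 1 = 46 = 2 · 23.
Divisors of 46: 1, 2, 23, 46.
Test each divisor d:
13^1 ≡ 13
13^2 ≡ 28
13^23 ≡ 46
13^46 ≡ 1
So ord_47(13) = 46.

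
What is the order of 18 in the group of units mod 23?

11

ord(18) | φ(23) = 23 − 1 = 22 = 2 · 11.
Divisors of 22: 1, 2, 11, 22.
Test each divisor d:
18^1 ≡ 18 (mod 23)
18^2 ≡ 2 (mod 23)
18^11 ≡ 1 (mod 23) ✓
So ord_23(18) = 11.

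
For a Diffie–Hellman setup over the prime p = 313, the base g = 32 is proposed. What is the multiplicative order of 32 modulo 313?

ord(32) | φ(313) = 313 − 1 = 312 = 2^3 · 3 · 13.
Divisors of 312: 1, 2, 3, 4, 6, 8, 12, 13, 24, 26, 39, 52, 78, 104, 156, 312.
Evaluate successive powers at the divisors of 312:
32^1 ≡ 32 (mod 313)
32^2 ≡ 85 (mod 313)
32^3 ≡ 216 (mod 313)
32^4 ≡ 26 (mod 313)
32^6 ≡ 19 (mod 313)
32^8 ≡ 50 (mod 313)
32^12 ≡ 48 (mod 313)
32^13 ≡ 284 (mod 313)
32^24 ≡ 113 (mod 313)
32^26 ≡ 215 (mod 313)
32^39 ≡ 25 (mod 313)
32^52 ≡ 214 (mod 313)
32^78 ≡ 312 (mod 313)
32^104 ≡ 98 (mod 313)
32^156 ≡ 1 (mod 313) ✓
So ord_313(32) = 156.

156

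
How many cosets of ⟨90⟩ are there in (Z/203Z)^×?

The order of 90 must divide φ(203) = φ(7·29) = (7−1)·(29−1) = 6·28 = 168 = 2^3 · 3 · 7.
Divisors of 168: 1, 2, 3, 4, 6, 7, 8, 12, 14, 21, 24, 28, 42, 56, 84, 168.
Compute 90^d (mod 203) for the divisors d until we hit 1:
90^1 ≡ 90 (mod 203)
90^2 ≡ 183 (mod 203)
90^3 ≡ 27 (mod 203)
90^4 ≡ 197 (mod 203)
90^6 ≡ 120 (mod 203)
90^7 ≡ 41 (mod 203)
90^8 ≡ 36 (mod 203)
90^12 ≡ 190 (mod 203)
90^14 ≡ 57 (mod 203)
90^21 ≡ 104 (mod 203)
90^24 ≡ 169 (mod 203)
90^28 ≡ 1 (mod 203) ✓
Thus |⟨90⟩| = ord(90) = 28.
The index is φ(203) / ord(90) = 168 / 28 = 6.

6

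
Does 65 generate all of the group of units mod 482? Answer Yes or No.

φ(482) = φ(2)·φ(241) = 1·240 = 240 = 2^4 · 3 · 5.
65 is a primitive root mod 482 iff 65^(φ(482)/q) ≢ 1 for every prime q | φ(482), i.e. q ∈ {2, 3, 5}.
65^120 ≡ 481 (mod 482)  [q = 2: ≢ 1 ✓]
65^80 ≡ 225 (mod 482)  [q = 3: ≢ 1 ✓]
65^48 ≡ 1 (mod 482)  [q = 5: ≡ 1 ✗]
The check at q = 5 fails, so 65 generates a proper subgroup.

No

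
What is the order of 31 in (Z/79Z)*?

39

Since 31 ∈ (Z/79Z)^×, its order divides φ(79) = 79 − 1 = 78 = 2 · 3 · 13.
Divisors of 78: 1, 2, 3, 6, 13, 26, 39, 78.
Compute 31^d (mod 79) for the divisors d until we hit 1:
31^1 ≡ 31
31^2 ≡ 13
31^3 ≡ 8
31^6 ≡ 64
31^13 ≡ 23
31^26 ≡ 55
31^39 ≡ 1
So ord_79(31) = 39.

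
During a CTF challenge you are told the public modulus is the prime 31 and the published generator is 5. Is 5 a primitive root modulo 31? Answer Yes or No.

No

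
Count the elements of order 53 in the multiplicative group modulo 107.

φ(107) = 107 − 1 = 106 = 2 · 53.
Since (Z/107Z)^× is cyclic of order 106, the number of elements of order d is φ(d) when d | 106 and 0 otherwise.
53 | 106, and φ(53) = 53 − 1 = 52.

52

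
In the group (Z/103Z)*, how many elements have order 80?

φ(103) = 103 − 1 = 102 = 2 · 3 · 17.
(Z/103Z)^× is cyclic (|G| = 102); a cyclic group of order m has exactly φ(d) elements of each order d | m, and none otherwise.
Here 102 is not a multiple of 80, so there are no elements of order 80.

0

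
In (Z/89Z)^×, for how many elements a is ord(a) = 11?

10

φ(89) = 89 − 1 = 88 = 2^3 · 11.
In a cyclic group of order 88, there are φ(d) elements of order d for each divisor d of 88, and zero for non-divisors.
11 | 88, and φ(11) = 11 − 1 = 10.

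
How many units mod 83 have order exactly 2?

1

φ(83) = 83 − 1 = 82 = 2 · 41.
(Z/83Z)^× is cyclic (|G| = 82); a cyclic group of order m has exactly φ(d) elements of each order d | m, and none otherwise.
2 | 82, and φ(2) = 2 − 1 = 1.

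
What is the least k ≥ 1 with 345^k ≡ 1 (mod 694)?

173

By Lagrange's theorem, ord_694(345) divides φ(694) = φ(2)·φ(347) = 1·346 = 346 = 2 · 173.
Divisors of 346: 1, 2, 173, 346.
Evaluate successive powers at the divisors of 346:
345^1 ≡ 345 (mod 694)
345^2 ≡ 351 (mod 694)
345^173 ≡ 1 (mod 694) ✓
The smallest such exponent is 173, so the order of 345 is 173.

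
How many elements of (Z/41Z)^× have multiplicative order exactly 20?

8

φ(41) = 41 − 1 = 40 = 2^3 · 5.
(Z/41Z)^× is cyclic (|G| = 40); a cyclic group of order m has exactly φ(d) elements of each order d | m, and none otherwise.
20 = 2^2 · 5 divides 40, and φ(20) = 8.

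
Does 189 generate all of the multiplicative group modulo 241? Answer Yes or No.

φ(241) = 241 − 1 = 240 = 2^4 · 3 · 5.
An element g generates (Z/241Z)^× iff g^(240/q) ≢ 1 (mod 241) for each prime q ∈ {2, 3, 5}.
189^120 ≡ 240 (mod 241)  [q = 2: ≢ 1 ✓]
189^80 ≡ 15 (mod 241)  [q = 3: ≢ 1 ✓]
189^48 ≡ 87 (mod 241)  [q = 5: ≢ 1 ✓]
All checks pass, so 189 has order 240 and is a primitive root modulo 241.

Yes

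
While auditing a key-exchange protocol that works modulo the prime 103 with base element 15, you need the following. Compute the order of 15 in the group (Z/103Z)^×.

The order of 15 must divide φ(103) = 103 − 1 = 102 = 2 · 3 · 17.
Divisors of 102: 1, 2, 3, 6, 17, 34, 51, 102.
Evaluate successive powers at the divisors of 102:
15^1 ≡ 15
15^2 ≡ 19
15^3 ≡ 79
15^6 ≡ 61
15^17 ≡ 46
15^34 ≡ 56
15^51 ≡ 1
The smallest such exponent is 51, so the order of 15 is 51.

51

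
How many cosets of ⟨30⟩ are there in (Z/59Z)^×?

By Lagrange's theorem, ord_59(30) divides φ(59) = 59 − 1 = 58 = 2 · 29.
Divisors of 58: 1, 2, 29, 58.
Evaluate successive powers at the divisors of 58:
30^1 ≡ 30 (mod 59)
30^2 ≡ 15 (mod 59)
30^29 ≡ 58 (mod 59)
30^58 ≡ 1 (mod 59) ✓
The order of 30 is 58, so the subgroup it generates has 58 elements.
Index = |(Z/59Z)^×| / |⟨30⟩| = 58 / 58 = 1.

1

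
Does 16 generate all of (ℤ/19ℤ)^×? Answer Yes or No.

No

φ(19) = 19 − 1 = 18 = 2 · 3^2.
Test 16^(18/q) mod 19 for each prime factor q of 18:
16^9 ≡ 1 (mod 19)  [q = 2: ≡ 1 ✗]
16^6 ≡ 7 (mod 19)  [q = 3: ≢ 1 ✓]
The check at q = 2 fails, so 16 generates a proper subgroup.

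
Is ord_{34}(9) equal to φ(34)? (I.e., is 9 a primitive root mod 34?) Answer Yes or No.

φ(34) = φ(2)·φ(17) = 1·16 = 16 = 2^4.
9 is a primitive root mod 34 iff 9^(φ(34)/q) ≢ 1 for every prime q | φ(34), i.e. q ∈ {2}.
9^8 ≡ 1 (mod 34)  [q = 2: ≡ 1 ✗]
Since 9^8 ≡ 1, the order of 9 divides 8 < 16, so 9 is not a primitive root.

No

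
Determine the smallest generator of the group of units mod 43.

φ(43) = 43 − 1 = 42 = 2 · 3 · 7.
g is a primitive root iff g^(42/q) ≢ 1 (mod 43) for each prime q ∈ {2, 3, 7}.
g = 2: 2^21 ≡ 42; 2^14 ≡ 1 — hits 1, so not a primitive root.
g = 3: 3^21 ≡ 42; 3^14 ≡ 36; 3^6 ≡ 41 — none is 1, so 3 is a primitive root.
The smallest primitive root modulo 43 is 3.

3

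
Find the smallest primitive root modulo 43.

3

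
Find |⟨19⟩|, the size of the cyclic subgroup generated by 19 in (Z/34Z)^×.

8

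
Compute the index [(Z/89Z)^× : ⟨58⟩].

Since 58 ∈ (Z/89Z)^×, its order divides φ(89) = 89 − 1 = 88 = 2^3 · 11.
Divisors of 88: 1, 2, 4, 8, 11, 22, 44, 88.
Compute 58^d (mod 89) for the divisors d until we hit 1:
58^1 ≡ 58 (mod 89)
58^2 ≡ 71 (mod 89)
58^4 ≡ 57 (mod 89)
58^8 ≡ 45 (mod 89)
58^11 ≡ 12 (mod 89)
58^22 ≡ 55 (mod 89)
58^44 ≡ 88 (mod 89)
58^88 ≡ 1 (mod 89) ✓
The order of 58 is 88, so the subgroup it generates has 88 elements.
[(Z/89Z)^× : ⟨58⟩] = 88/88 = 1.

1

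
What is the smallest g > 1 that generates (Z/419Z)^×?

φ(419) = 419 − 1 = 418 = 2 · 11 · 19.
Test candidates g = 2, 3, … against the prime factors q ∈ {2, 11, 19} of φ(419): g is a generator iff g^(418/q) ≢ 1 for every such q.
g = 2: 2^209 ≡ 418; 2^38 ≡ 334; 2^22 ≡ 114 — none is 1, so 2 is a primitive root.
The smallest primitive root modulo 419 is 2.

2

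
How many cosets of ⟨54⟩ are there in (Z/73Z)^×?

Since 54 ∈ (Z/73Z)^×, its order divides φ(73) = 73 − 1 = 72 = 2^3 · 3^2.
Divisors of 72: 1, 2, 3, 4, 6, 8, 9, 12, 18, 24, 36, 72.
Check 54^d mod 73 for each divisor in increasing order:
54^1 ≡ 54
54^2 ≡ 69
54^3 ≡ 3
54^4 ≡ 16
54^6 ≡ 9
54^8 ≡ 37
54^9 ≡ 27
54^12 ≡ 8
54^18 ≡ 72
54^24 ≡ 64
54^36 ≡ 1
Thus |⟨54⟩| = ord(54) = 36.
The index is φ(73) / ord(54) = 72 / 36 = 2.

2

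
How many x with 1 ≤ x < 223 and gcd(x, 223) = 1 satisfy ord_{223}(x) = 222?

72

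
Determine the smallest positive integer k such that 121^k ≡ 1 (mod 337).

56

The order of 121 must divide φ(337) = 337 − 1 = 336 = 2^4 · 3 · 7.
Divisors of 336: 1, 2, 3, 4, 6, 7, 8, 12, 14, 16, 21, 24, 28, 42, 48, 56, 84, 112, 168, 336.
Check 121^d mod 337 for each divisor in increasing order:
121^1 ≡ 121
121^2 ≡ 150
121^3 ≡ 289
121^4 ≡ 258
121^6 ≡ 282
121^7 ≡ 85
121^8 ≡ 175
121^12 ≡ 329
121^14 ≡ 148
121^16 ≡ 295
121^21 ≡ 111
121^24 ≡ 64
121^28 ≡ 336
121^42 ≡ 189
121^48 ≡ 52
121^56 ≡ 1
The smallest such exponent is 56, so the order of 121 is 56.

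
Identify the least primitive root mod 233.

φ(233) = 233 − 1 = 232 = 2^3 · 29.
Test candidates g = 2, 3, … against the prime factors q ∈ {2, 29} of φ(233): g is a generator iff g^(232/q) ≢ 1 for every such q.
g = 2: 2^116 ≡ 1 — hits 1, so not a primitive root.
g = 3: 3^116 ≡ 232; 3^8 ≡ 37 — none is 1, so 3 is a primitive root.
So 3 is the smallest generator of (Z/233Z)^×.

3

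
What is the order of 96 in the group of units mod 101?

By Lagrange's theorem, ord_101(96) divides φ(101) = 101 − 1 = 100 = 2^2 · 5^2.
Divisors of 100: 1, 2, 4, 5, 10, 20, 25, 50, 100.
Evaluate successive powers at the divisors of 100:
96^1 ≡ 96 (mod 101)
96^2 ≡ 25 (mod 101)
96^4 ≡ 19 (mod 101)
96^5 ≡ 6 (mod 101)
96^10 ≡ 36 (mod 101)
96^20 ≡ 84 (mod 101)
96^25 ≡ 100 (mod 101)
96^50 ≡ 1 (mod 101) ✓
So ord_101(96) = 50.

50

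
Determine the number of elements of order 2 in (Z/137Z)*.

1

φ(137) = 137 − 1 = 136 = 2^3 · 17.
In a cyclic group of order 136, there are φ(d) elements of order d for each divisor d of 136, and zero for non-divisors.
2 | 136, and φ(2) = 2 − 1 = 1.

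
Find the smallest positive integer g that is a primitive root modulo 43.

3

φ(43) = 43 − 1 = 42 = 2 · 3 · 7.
Test candidates g = 2, 3, … against the prime factors q ∈ {2, 3, 7} of φ(43): g is a generator iff g^(42/q) ≢ 1 for every such q.
g = 2: 2^21 ≡ 42; 2^14 ≡ 1 — hits 1, so not a primitive root.
g = 3: 3^21 ≡ 42; 3^14 ≡ 36; 3^6 ≡ 41 — none is 1, so 3 is a primitive root.
The smallest primitive root modulo 43 is 3.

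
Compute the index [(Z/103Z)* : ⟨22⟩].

ord(22) | φ(103) = 103 − 1 = 102 = 2 · 3 · 17.
Divisors of 102: 1, 2, 3, 6, 17, 34, 51, 102.
Test each divisor d:
22^1 ≡ 22 (mod 103)
22^2 ≡ 72 (mod 103)
22^3 ≡ 39 (mod 103)
22^6 ≡ 79 (mod 103)
22^17 ≡ 102 (mod 103)
22^34 ≡ 1 (mod 103) ✓
So ord_103(22) = 34, hence |⟨22⟩| = 34.
Index = |(Z/103Z)^×| / |⟨22⟩| = 102 / 34 = 3.

3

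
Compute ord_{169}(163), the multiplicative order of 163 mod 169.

The order of 163 must divide φ(169) = φ(13^2) = 13·(13−1) = 156 = 2^2 · 3 · 13.
Divisors of 156: 1, 2, 3, 4, 6, 12, 13, 26, 39, 52, 78, 156.
Test each divisor d:
163^1 ≡ 163
163^2 ≡ 36
163^3 ≡ 122
163^4 ≡ 113
163^6 ≡ 12
163^12 ≡ 144
163^13 ≡ 150
163^26 ≡ 23
163^39 ≡ 70
163^52 ≡ 22
163^78 ≡ 168
163^156 ≡ 1
Hence ord(163) = 156.

156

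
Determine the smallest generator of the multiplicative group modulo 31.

φ(31) = 31 − 1 = 30 = 2 · 3 · 5.
g is a primitive root iff g^(30/q) ≢ 1 (mod 31) for each prime q ∈ {2, 3, 5}.
g = 2: 2^15 ≡ 1 — hits 1, so not a primitive root.
g = 3: 3^15 ≡ 30; 3^10 ≡ 25; 3^6 ≡ 16 — none is 1, so 3 is a primitive root.
So 3 is the smallest generator of (Z/31Z)^×.

3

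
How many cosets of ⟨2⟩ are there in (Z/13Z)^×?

Since 2 ∈ (Z/13Z)^×, its order divides φ(13) = 13 − 1 = 12 = 2^2 · 3.
Divisors of 12: 1, 2, 3, 4, 6, 12.
Evaluate successive powers at the divisors of 12:
2^1 ≡ 2 (mod 13)
2^2 ≡ 4 (mod 13)
2^3 ≡ 8 (mod 13)
2^4 ≡ 3 (mod 13)
2^6 ≡ 12 (mod 13)
2^12 ≡ 1 (mod 13) ✓
The order of 2 is 12, so the subgroup it generates has 12 elements.
[(Z/13Z)^× : ⟨2⟩] = 12/12 = 1.

1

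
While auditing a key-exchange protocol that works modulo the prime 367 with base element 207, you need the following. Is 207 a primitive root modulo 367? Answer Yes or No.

φ(367) = 367 − 1 = 366 = 2 · 3 · 61.
It suffices to check that the order of 207 is not a proper divisor of 366: compute 207^(366/q) for q ∈ {2, 3, 61}.
207^183 ≡ 1 (mod 367)  [q = 2: ≡ 1 ✗]
207^122 ≡ 83 (mod 367)  [q = 3: ≢ 1 ✓]
207^6 ≡ 229 (mod 367)  [q = 61: ≢ 1 ✓]
Since 207^183 ≡ 1, the order of 207 divides 183 < 366, so 207 is not a primitive root.

No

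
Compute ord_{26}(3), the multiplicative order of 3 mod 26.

3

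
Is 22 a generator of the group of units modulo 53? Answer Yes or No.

Yes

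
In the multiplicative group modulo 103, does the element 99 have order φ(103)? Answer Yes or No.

Yes

φ(103) = 103 − 1 = 102 = 2 · 3 · 17.
99 is a primitive root mod 103 iff 99^(φ(103)/q) ≢ 1 for every prime q | φ(103), i.e. q ∈ {2, 3, 17}.
99^51 ≡ 102 (mod 103)  [q = 2: ≢ 1 ✓]
99^34 ≡ 56 (mod 103)  [q = 3: ≢ 1 ✓]
99^6 ≡ 79 (mod 103)  [q = 17: ≢ 1 ✓]
All checks pass, so 99 has order 102 and is a primitive root modulo 103.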